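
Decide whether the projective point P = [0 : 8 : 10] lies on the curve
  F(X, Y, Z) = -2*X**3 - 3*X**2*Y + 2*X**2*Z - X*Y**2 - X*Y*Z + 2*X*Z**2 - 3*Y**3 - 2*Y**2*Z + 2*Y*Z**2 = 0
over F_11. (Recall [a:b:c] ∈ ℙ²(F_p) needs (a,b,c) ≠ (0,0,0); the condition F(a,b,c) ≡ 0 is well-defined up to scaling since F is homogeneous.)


F(0,8,10) ≡ 5 (mod 11); P is NOT on the curve.

Evaluate F(0, 8, 10) term-by-term (mod 11).
  -2*X**3 ↦ -2·0·1·1 = 0
  -3*X**2*Y ↦ -3·0·8·1 = 0
  2*X**2*Z ↦ 2·0·1·10 = 0
  -X*Y**2 ↦ -1·0·64·1 = 0
  -X*Y*Z ↦ -1·0·8·10 = 0
  2*X*Z**2 ↦ 2·0·1·100 = 0
  -3*Y**3 ↦ -3·1·512·1 = -1536
  -2*Y**2*Z ↦ -2·1·64·10 = -1280
  2*Y*Z**2 ↦ 2·1·8·100 = 1600
Sum: F(0, 8, 10) = (0) + (0) + (0) + (0) + (0) + (0) + (-1536) + (-1280) + (1600) = -1216.
Reducing mod 11: -1216 ≡ 5 (mod 11).
Since F(a, b, c) ≡ 5 ≠ 0 (mod 11), P does NOT lie on the curve.


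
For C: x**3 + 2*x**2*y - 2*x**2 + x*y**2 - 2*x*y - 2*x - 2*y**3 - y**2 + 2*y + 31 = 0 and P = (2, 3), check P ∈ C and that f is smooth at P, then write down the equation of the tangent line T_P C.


Tangent line at P: 29*x - 42*y + 68 = 0.

Step 1: f(2, 3) = 0, so P lies on C.
Step 2: partial derivatives
  f_x(x, y) = 3*x**2 + 4*x*y - 4*x + y**2 - 2*y - 2, f_y(x, y) = 2*x**2 + 2*x*y - 2*x - 6*y**2 - 2*y + 2.
  f_x(P) = 29, f_y(P) = -42 (gradient nonzero, so P is smooth).
Step 3: tangent line at P: 29·(x − 2) + -42·(y − 3) = 0.
Expanding: 29*x - 42*y + 68 = 0.


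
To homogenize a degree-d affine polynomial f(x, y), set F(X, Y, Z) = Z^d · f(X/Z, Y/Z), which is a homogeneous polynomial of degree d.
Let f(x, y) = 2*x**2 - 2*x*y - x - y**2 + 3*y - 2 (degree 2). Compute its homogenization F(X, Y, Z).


F(X, Y, Z) = 2*X**2 - 2*X*Y - X*Z - Y**2 + 3*Y*Z - 2*Z**2

deg(f) = 2.
Substitute x = X/Z, y = Y/Z into f, then multiply by Z^2.
  monomial 2·x^2·y^0 ↦ 2·X^2·Y^0·Z^0.
  monomial -2·x^1·y^1 ↦ -2·X^1·Y^1·Z^0.
  monomial -1·x^1·y^0 ↦ -1·X^1·Y^0·Z^1.
  monomial -1·x^0·y^2 ↦ -1·X^0·Y^2·Z^0.
  monomial 3·x^0·y^1 ↦ 3·X^0·Y^1·Z^1.
  monomial -2·x^0·y^0 ↦ -2·X^0·Y^0·Z^2.
Collecting: F(X, Y, Z) = 2*X**2 - 2*X*Y - X*Z - Y**2 + 3*Y*Z - 2*Z**2.


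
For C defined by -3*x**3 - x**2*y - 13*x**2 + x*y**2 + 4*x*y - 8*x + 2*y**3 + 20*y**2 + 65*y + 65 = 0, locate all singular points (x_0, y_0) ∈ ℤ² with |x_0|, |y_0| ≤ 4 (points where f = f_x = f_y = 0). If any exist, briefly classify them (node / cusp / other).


Singular points: {(-1, -3)}; classification: node.

Compute partial derivatives:
  f_x = -9*x**2 - 2*x*y - 26*x + y**2 + 4*y - 8.
  f_y = -x**2 + 2*x*y + 4*x + 6*y**2 + 40*y + 65.
Scan x_0 ∈ {−4, ..., 4}. For each x_0, f_y(x_0, y) is a polynomial in y; find its integer roots y ∈ {−4, ..., 4}, then test f_x and f at those candidates.
  x = -4: f_y(-4, y) = 6*y**2 + 32*y + 33; no integer root y with |y| ≤ 4.
  x = -3: f_y(-3, y) = 6*y**2 + 34*y + 44; vanishes at y ∈ {-2}. (-3, -2): f_x = -27 ≠ 0.
  x = -2: f_y(-2, y) = 6*y**2 + 36*y + 53; no integer root y with |y| ≤ 4.
  x = -1: f_y(-1, y) = 6*y**2 + 38*y + 60; vanishes at y ∈ {-3}. (-1, -3): f_x = 0, f = 0 — SINGULAR.
  x = 0: f_y(0, y) = 6*y**2 + 40*y + 65; no integer root y with |y| ≤ 4.
  x = 1: f_y(1, y) = 6*y**2 + 42*y + 68; no integer root y with |y| ≤ 4.
  x = 2: f_y(2, y) = 6*y**2 + 44*y + 69; no integer root y with |y| ≤ 4.
  x = 3: f_y(3, y) = 6*y**2 + 46*y + 68; vanishes at y ∈ {-2}. (3, -2): f_x = -159 ≠ 0.
  x = 4: f_y(4, y) = 6*y**2 + 48*y + 65; no integer root y with |y| ≤ 4.
Only singular point on the grid: (-1, -3).
Classify: substitute x = -1 + u, y = -3 + v and expand: f = -3*u**3 - u**2*v - u**2 + u*v**2 + 2*v**3 + v**2.
No constant or linear terms (consistent with a singular point). Quadratic part: -u**2 + v**2. Cubic part: -3*u**3 - u**2*v + u*v**2 + 2*v**3.
The quadratic part v**2 - u**2 = (v − u)(v + u) splits into two distinct linear factors, so there are two distinct tangent lines y − -3 = ±(x − -1) — this is a node (ordinary double point).
Classification: node.


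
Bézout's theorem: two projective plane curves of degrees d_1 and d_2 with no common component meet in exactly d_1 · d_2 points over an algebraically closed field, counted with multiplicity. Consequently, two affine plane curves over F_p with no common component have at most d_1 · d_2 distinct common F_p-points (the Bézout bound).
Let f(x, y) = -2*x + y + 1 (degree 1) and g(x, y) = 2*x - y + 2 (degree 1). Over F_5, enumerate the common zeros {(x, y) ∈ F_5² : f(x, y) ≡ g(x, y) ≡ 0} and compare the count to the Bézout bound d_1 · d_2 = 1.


Common zeros: ∅; count = 0; Bézout bound = 1.

deg(f) = 1, deg(g) = 1, so Bézout bound = 1.
Scan x ∈ F_5. For each x, list the y ∈ F_5 with f(x, y) ≡ 0 and those with g(x, y) ≡ 0 (mod 5); the common zeros in that column are the intersection.
  x = 0: f ≡ 0 at y ∈ {4}; g ≡ 0 at y ∈ {2}; common: ∅.
  x = 1: f ≡ 0 at y ∈ {1}; g ≡ 0 at y ∈ {4}; common: ∅.
  x = 2: f ≡ 0 at y ∈ {3}; g ≡ 0 at y ∈ {1}; common: ∅.
  x = 3: f ≡ 0 at y ∈ {0}; g ≡ 0 at y ∈ {3}; common: ∅.
  x = 4: f ≡ 0 at y ∈ {2}; g ≡ 0 at y ∈ {0}; common: ∅.
Collecting: common zeros = ∅, so the count is 0.
Comparison with the Bézout bound: 0 ≤ 1 = deg(f)·deg(g), as expected for curves with no common component (the affine F_5-count falls short of the bound because intersections may lie at infinity, over extension fields, or carry multiplicity).


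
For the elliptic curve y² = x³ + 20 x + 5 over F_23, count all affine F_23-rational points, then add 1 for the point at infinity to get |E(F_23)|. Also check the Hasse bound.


Affine points = {(1, 7), (1, 16), (3, 0), (5, 0), (10, 3), (10, 20), (12, 8), (12, 15), (13, 1), (13, 22), (14, 4), (14, 19), (15, 0), (21, 7), (21, 16)}; affine count = 15; |E(F_23)| = 16.

Discriminant check: Δ ∝ 4a³ + 27b² = 4·20³ + 27·5² = 4·8000 + 27·25 ≡ 15 (mod 23). Nonzero ⇒ E is nonsingular.
For each x ∈ F_23, compute rhs = x³ + 20·x + 5 mod 23, then count y ∈ F_23 with y² ≡ rhs.
  x = 0: rhs = 5, matching y values: none (0 points).
  x = 1: rhs = 3, matching y values: 7, 16 (2 points).
  x = 2: rhs = 7, matching y values: none (0 points).
  x = 3: rhs = 0, matching y values: 0 (1 points).
  x = 4: rhs = 11, matching y values: none (0 points).
  x = 5: rhs = 0, matching y values: 0 (1 points).
  x = 6: rhs = 19, matching y values: none (0 points).
  x = 7: rhs = 5, matching y values: none (0 points).
  x = 8: rhs = 10, matching y values: none (0 points).
  x = 9: rhs = 17, matching y values: none (0 points).
  x = 10: rhs = 9, matching y values: 3, 20 (2 points).
  x = 11: rhs = 15, matching y values: none (0 points).
  x = 12: rhs = 18, matching y values: 8, 15 (2 points).
  x = 13: rhs = 1, matching y values: 1, 22 (2 points).
  x = 14: rhs = 16, matching y values: 4, 19 (2 points).
  x = 15: rhs = 0, matching y values: 0 (1 points).
  x = 16: rhs = 5, matching y values: none (0 points).
  x = 17: rhs = 14, matching y values: none (0 points).
  x = 18: rhs = 10, matching y values: none (0 points).
  x = 19: rhs = 22, matching y values: none (0 points).
  x = 20: rhs = 10, matching y values: none (0 points).
  x = 21: rhs = 3, matching y values: 7, 16 (2 points).
  x = 22: rhs = 7, matching y values: none (0 points).
Total affine count: 15.
Full point count |E(F_23)| = 15 + 1 = 16.
Hasse bound: |16 − (23+1)| = |-8| = 8 ≤ 2√23 ≈ 9.5917 ✓.


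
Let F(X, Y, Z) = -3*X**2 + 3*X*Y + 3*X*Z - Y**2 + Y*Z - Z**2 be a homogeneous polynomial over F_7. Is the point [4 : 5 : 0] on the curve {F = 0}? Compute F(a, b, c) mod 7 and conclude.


F(4,5,0) ≡ 1 (mod 7); P is NOT on the curve.

Evaluate F(4, 5, 0) term-by-term (mod 7).
  -3*X**2 ↦ -3·16·1·1 = -48
  3*X*Y ↦ 3·4·5·1 = 60
  3*X*Z ↦ 3·4·1·0 = 0
  -Y**2 ↦ -1·1·25·1 = -25
  Y*Z ↦ 1·1·5·0 = 0
  -Z**2 ↦ -1·1·1·0 = 0
Sum: F(4, 5, 0) = (-48) + (60) + (0) + (-25) + (0) + (0) = -13.
Reducing mod 7: -13 ≡ 1 (mod 7).
Since F(a, b, c) ≡ 1 ≠ 0 (mod 7), P does NOT lie on the curve.


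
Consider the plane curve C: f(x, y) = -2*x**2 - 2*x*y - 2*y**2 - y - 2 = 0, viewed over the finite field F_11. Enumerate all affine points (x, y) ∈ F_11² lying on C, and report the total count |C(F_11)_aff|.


Affine F_11-points: {(2, 7)}; count = 1.

For each of the 121 pairs (x, y) ∈ F_11², evaluate f(x, y) mod 11. Record the zeros.
  x = 0: [0↦9, 1↦6, 2↦10, 3↦10, 4↦6, 5↦9, 6↦8, 7↦3, 8↦5, 9↦3, 10↦8]  zeros at y ∈ ∅
  x = 1: [0↦7, 1↦2, 2↦4, 3↦2, 4↦7, 5↦8, 6↦5, 7↦9, 8↦9, 9↦5, 10↦8]  zeros at y ∈ ∅
  x = 2: [0↦1, 1↦5, 2↦5, 3↦1, 4↦4, 5↦3, 6↦9, 7↦0, 8↦9, 9↦3, 10↦4]  zeros at y ∈ {7}
  x = 3: [0↦2, 1↦4, 2↦2, 3↦7, 4↦8, 5↦5, 6↦9, 7↦9, 8↦5, 9↦8, 10↦7]  zeros at y ∈ ∅
  x = 4: [0↦10, 1↦10, 2↦6, 3↦9, 4↦8, 5↦3, 6↦5, 7↦3, 8↦8, 9↦9, 10↦6]  zeros at y ∈ ∅
  x = 5: [0↦3, 1↦1, 2↦6, 3↦7, 4↦4, 5↦8, 6↦8, 7↦4, 8↦7, 9↦6, 10↦1]  zeros at y ∈ ∅
  x = 6: [0↦3, 1↦10, 2↦2, 3↦1, 4↦7, 5↦9, 6↦7, 7↦1, 8↦2, 9↦10, 10↦3]  zeros at y ∈ ∅
  x = 7: [0↦10, 1↦4, 2↦5, 3↦2, 4↦6, 5↦6, 6↦2, 7↦5, 8↦4, 9↦10, 10↦1]  zeros at y ∈ ∅
  x = 8: [0↦2, 1↦5, 2↦4, 3↦10, 4↦1, 5↦10, 6↦4, 7↦5, 8↦2, 9↦6, 10↦6]  zeros at y ∈ ∅
  x = 9: [0↦1, 1↦2, 2↦10, 3↦3, 4↦3, 5↦10, 6↦2, 7↦1, 8↦7, 9↦9, 10↦7]  zeros at y ∈ ∅
  x = 10: [0↦7, 1↦6, 2↦1, 3↦3, 4↦1, 5↦6, 6↦7, 7↦4, 8↦8, 9↦8, 10↦4]  zeros at y ∈ ∅
Collecting zeros: affine points = {(2, 7)}.
Total count |C(F_11)_aff| = 1.


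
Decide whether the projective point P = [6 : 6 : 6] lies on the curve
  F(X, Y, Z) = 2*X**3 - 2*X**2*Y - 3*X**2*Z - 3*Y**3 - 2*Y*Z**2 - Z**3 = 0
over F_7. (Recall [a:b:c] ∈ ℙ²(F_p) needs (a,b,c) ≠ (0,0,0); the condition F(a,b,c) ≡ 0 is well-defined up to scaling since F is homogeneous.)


F(6,6,6) ≡ 2 (mod 7); P is NOT on the curve.

Evaluate F(6, 6, 6) term-by-term (mod 7).
  2*X**3 ↦ 2·216·1·1 = 432
  -2*X**2*Y ↦ -2·36·6·1 = -432
  -3*X**2*Z ↦ -3·36·1·6 = -648
  -3*Y**3 ↦ -3·1·216·1 = -648
  -2*Y*Z**2 ↦ -2·1·6·36 = -432
  -Z**3 ↦ -1·1·1·216 = -216
Sum: F(6, 6, 6) = (432) + (-432) + (-648) + (-648) + (-432) + (-216) = -1944.
Reducing mod 7: -1944 ≡ 2 (mod 7).
Since F(a, b, c) ≡ 2 ≠ 0 (mod 7), P does NOT lie on the curve.


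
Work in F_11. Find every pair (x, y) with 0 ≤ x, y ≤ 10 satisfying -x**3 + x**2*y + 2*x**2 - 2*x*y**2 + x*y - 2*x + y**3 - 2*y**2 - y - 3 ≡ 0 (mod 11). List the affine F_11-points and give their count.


Affine F_11-points: {(1, 4), (2, 7), (4, 1), (5, 0), (10, 8)}; count = 5.

For each of the 121 pairs (x, y) ∈ F_11², evaluate f(x, y) mod 11. Record the zeros.
  x = 0: [0↦8, 1↦6, 2↦6, 3↦3, 4↦3, 5↦1, 6↦3, 7↦4, 8↦10, 9↦5, 10↦6]  zeros at y ∈ ∅
  x = 1: [0↦7, 1↦5, 2↦1, 3↦1, 4↦0, 5↦4, 6↦8, 7↦7, 8↦7, 9↦3, 10↦1]  zeros at y ∈ {4}
  x = 2: [0↦4, 1↦4, 2↦9, 3↦3, 4↦3, 5↦4, 6↦1, 7↦0, 8↦7, 9↦6, 10↦3]  zeros at y ∈ {7}
  x = 3: [0↦4, 1↦8, 2↦2, 3↦3, 4↦6, 5↦6, 6↦9, 7↦10, 8↦4, 9↦8, 10↦6]  zeros at y ∈ ∅
  x = 4: [0↦1, 1↦0, 2↦7, 3↦6, 4↦3, 5↦4, 6↦4, 7↦9, 8↦3, 9↦3, 10↦4]  zeros at y ∈ {1}
  x = 5: [0↦0, 1↦7, 2↦7, 3↦6, 4↦10, 5↦3, 6↦2, 7↦2, 8↦9, 9↦7, 10↦2]  zeros at y ∈ {0}
  x = 6: [0↦6, 1↦1, 2↦7, 3↦8, 4↦10, 5↦8, 6↦8, 7↦5, 8↦5, 9↦3, 10↦5]  zeros at y ∈ ∅
  x = 7: [0↦2, 1↦9, 2↦1, 3↦6, 4↦8, 5↦2, 6↦5, 7↦1, 8↦7, 9↦7, 10↦7]  zeros at y ∈ ∅
  x = 8: [0↦4, 1↦3, 2↦5, 3↦5, 4↦9, 5↦1, 6↦9, 7↦6, 8↦9, 9↦2, 10↦2]  zeros at y ∈ ∅
  x = 9: [0↦6, 1↦10, 2↦2, 3↦10, 4↦7, 5↦10, 6↦3, 7↦3, 8↦5, 9↦4, 10↦6]  zeros at y ∈ ∅
  x = 10: [0↦2, 1↦2, 2↦8, 3↦4, 4↦7, 5↦1, 6↦3, 7↦8, 8↦0, 9↦7, 10↦2]  zeros at y ∈ {8}
Collecting zeros: affine points = {(1, 4), (2, 7), (4, 1), (5, 0), (10, 8)}.
Total count |C(F_11)_aff| = 5.


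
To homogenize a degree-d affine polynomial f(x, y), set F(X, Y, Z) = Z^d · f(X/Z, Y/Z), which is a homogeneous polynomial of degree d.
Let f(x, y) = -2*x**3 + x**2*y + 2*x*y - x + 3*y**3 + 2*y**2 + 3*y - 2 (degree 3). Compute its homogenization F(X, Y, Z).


F(X, Y, Z) = -2*X**3 + X**2*Y + 2*X*Y*Z - X*Z**2 + 3*Y**3 + 2*Y**2*Z + 3*Y*Z**2 - 2*Z**3

deg(f) = 3.
Substitute x = X/Z, y = Y/Z into f, then multiply by Z^3.
  monomial -2·x^3·y^0 ↦ -2·X^3·Y^0·Z^0.
  monomial 1·x^2·y^1 ↦ 1·X^2·Y^1·Z^0.
  monomial 2·x^1·y^1 ↦ 2·X^1·Y^1·Z^1.
  monomial -1·x^1·y^0 ↦ -1·X^1·Y^0·Z^2.
  monomial 3·x^0·y^3 ↦ 3·X^0·Y^3·Z^0.
  monomial 2·x^0·y^2 ↦ 2·X^0·Y^2·Z^1.
  monomial 3·x^0·y^1 ↦ 3·X^0·Y^1·Z^2.
  monomial -2·x^0·y^0 ↦ -2·X^0·Y^0·Z^3.
Collecting: F(X, Y, Z) = -2*X**3 + X**2*Y + 2*X*Y*Z - X*Z**2 + 3*Y**3 + 2*Y**2*Z + 3*Y*Z**2 - 2*Z**3.


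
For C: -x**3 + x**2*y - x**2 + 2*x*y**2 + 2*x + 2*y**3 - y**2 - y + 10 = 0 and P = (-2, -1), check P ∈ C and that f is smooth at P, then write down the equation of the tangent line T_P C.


Tangent line at P: 19*y + 19 = 0.

Step 1: f(-2, -1) = 0, so P lies on C.
Step 2: partial derivatives
  f_x(x, y) = -3*x**2 + 2*x*y - 2*x + 2*y**2 + 2, f_y(x, y) = x**2 + 4*x*y + 6*y**2 - 2*y - 1.
  f_x(P) = 0, f_y(P) = 19 (gradient nonzero, so P is smooth).
Step 3: tangent line at P: 0·(x − -2) + 19·(y − -1) = 0.
Expanding: 19*y + 19 = 0.


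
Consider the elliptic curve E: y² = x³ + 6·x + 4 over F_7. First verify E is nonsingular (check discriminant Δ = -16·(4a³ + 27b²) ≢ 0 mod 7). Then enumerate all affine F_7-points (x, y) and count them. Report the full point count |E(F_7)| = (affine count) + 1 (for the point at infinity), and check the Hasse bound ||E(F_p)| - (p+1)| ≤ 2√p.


Affine points = {(0, 2), (0, 5), (1, 2), (1, 5), (3, 0), (4, 1), (4, 6), (6, 2), (6, 5)}; affine count = 9; |E(F_7)| = 10.

Discriminant check: Δ ∝ 4a³ + 27b² = 4·6³ + 27·4² = 4·216 + 27·16 ≡ 1 (mod 7). Nonzero ⇒ E is nonsingular.
For each x ∈ F_7, compute rhs = x³ + 6·x + 4 mod 7, then count y ∈ F_7 with y² ≡ rhs.
  x = 0: rhs = 4, matching y values: 2, 5 (2 points).
  x = 1: rhs = 4, matching y values: 2, 5 (2 points).
  x = 2: rhs = 3, matching y values: none (0 points).
  x = 3: rhs = 0, matching y values: 0 (1 points).
  x = 4: rhs = 1, matching y values: 1, 6 (2 points).
  x = 5: rhs = 5, matching y values: none (0 points).
  x = 6: rhs = 4, matching y values: 2, 5 (2 points).
Total affine count: 9.
Full point count |E(F_7)| = 9 + 1 = 10.
Hasse bound: |10 − (7+1)| = |2| = 2 ≤ 2√7 ≈ 5.2915 ✓.


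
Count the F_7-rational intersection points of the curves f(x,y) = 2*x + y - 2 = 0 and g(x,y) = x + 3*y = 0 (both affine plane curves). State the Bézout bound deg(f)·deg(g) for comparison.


Common zeros: {(4, 1)}; count = 1; Bézout bound = 1.

deg(f) = 1, deg(g) = 1, so Bézout bound = 1.
Scan x ∈ F_7. For each x, list the y ∈ F_7 with f(x, y) ≡ 0 and those with g(x, y) ≡ 0 (mod 7); the common zeros in that column are the intersection.
  x = 0: f ≡ 0 at y ∈ {2}; g ≡ 0 at y ∈ {0}; common: ∅.
  x = 1: f ≡ 0 at y ∈ {0}; g ≡ 0 at y ∈ {2}; common: ∅.
  x = 2: f ≡ 0 at y ∈ {5}; g ≡ 0 at y ∈ {4}; common: ∅.
  x = 3: f ≡ 0 at y ∈ {3}; g ≡ 0 at y ∈ {6}; common: ∅.
  x = 4: f ≡ 0 at y ∈ {1}; g ≡ 0 at y ∈ {1}; common: {1}.
  x = 5: f ≡ 0 at y ∈ {6}; g ≡ 0 at y ∈ {3}; common: ∅.
  x = 6: f ≡ 0 at y ∈ {4}; g ≡ 0 at y ∈ {5}; common: ∅.
Collecting: common zeros = {(4, 1)}, so the count is 1.
Comparison with the Bézout bound: 1 ≤ 1 = deg(f)·deg(g), as expected for curves with no common component (the bound is attained).


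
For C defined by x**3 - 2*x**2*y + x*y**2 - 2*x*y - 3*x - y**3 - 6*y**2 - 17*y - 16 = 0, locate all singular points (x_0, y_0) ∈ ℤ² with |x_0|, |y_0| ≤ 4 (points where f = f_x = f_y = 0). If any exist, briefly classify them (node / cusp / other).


Singular points: {(-2, -3)}; classification: cusp.

Compute partial derivatives:
  f_x = 3*x**2 - 4*x*y + y**2 - 2*y - 3.
  f_y = -2*x**2 + 2*x*y - 2*x - 3*y**2 - 12*y - 17.
Scan x_0 ∈ {−4, ..., 4}. For each x_0, f_y(x_0, y) is a polynomial in y; find its integer roots y ∈ {−4, ..., 4}, then test f_x and f at those candidates.
  x = -4: f_y(-4, y) = -3*y**2 - 20*y - 41; no integer root y with |y| ≤ 4.
  x = -3: f_y(-3, y) = -3*y**2 - 18*y - 29; no integer root y with |y| ≤ 4.
  x = -2: f_y(-2, y) = -3*y**2 - 16*y - 21; vanishes at y ∈ {-3}. (-2, -3): f_x = 0, f = 0 — SINGULAR.
  x = -1: f_y(-1, y) = -3*y**2 - 14*y - 17; no integer root y with |y| ≤ 4.
  x = 0: f_y(0, y) = -3*y**2 - 12*y - 17; no integer root y with |y| ≤ 4.
  x = 1: f_y(1, y) = -3*y**2 - 10*y - 21; no integer root y with |y| ≤ 4.
  x = 2: f_y(2, y) = -3*y**2 - 8*y - 29; no integer root y with |y| ≤ 4.
  x = 3: f_y(3, y) = -3*y**2 - 6*y - 41; no integer root y with |y| ≤ 4.
  x = 4: f_y(4, y) = -3*y**2 - 4*y - 57; no integer root y with |y| ≤ 4.
Only singular point on the grid: (-2, -3).
Classify: substitute x = -2 + u, y = -3 + v and expand: f = u**3 - 2*u**2*v + u*v**2 - v**3 + v**2.
No constant or linear terms (consistent with a singular point). Quadratic part: v**2. Cubic part: u**3 - 2*u**2*v + u*v**2 - v**3.
The quadratic part v**2 is a perfect square, so there is a single (double) tangent line v = 0, i.e. y = -3. Restricting the cubic part to that line (v = 0) leaves u**3 ≠ 0, so f is not divisible by v and the branch is v² ≈ -u**3 to lowest order — this is a cusp.
Classification: cusp.


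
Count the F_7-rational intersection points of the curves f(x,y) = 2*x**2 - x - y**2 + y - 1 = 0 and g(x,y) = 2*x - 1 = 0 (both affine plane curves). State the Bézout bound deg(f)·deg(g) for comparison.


Common zeros: {(4, 3), (4, 5)}; count = 2; Bézout bound = 2.

deg(f) = 2, deg(g) = 1, so Bézout bound = 2.
Scan x ∈ F_7. For each x, list the y ∈ F_7 with f(x, y) ≡ 0 and those with g(x, y) ≡ 0 (mod 7); the common zeros in that column are the intersection.
  x = 0: f ≡ 0 at y ∈ {3, 5}; g ≡ 0 at y ∈ ∅; common: ∅.
  x = 1: f ≡ 0 at y ∈ {0, 1}; g ≡ 0 at y ∈ ∅; common: ∅.
  x = 2: f ≡ 0 at y ∈ {4}; g ≡ 0 at y ∈ ∅; common: ∅.
  x = 3: f ≡ 0 at y ∈ {0, 1}; g ≡ 0 at y ∈ ∅; common: ∅.
  x = 4: f ≡ 0 at y ∈ {3, 5}; g ≡ 0 at y ∈ {0, 1, 2, 3, 4, 5, 6}; common: {3, 5}.
  x = 5: f ≡ 0 at y ∈ {2, 6}; g ≡ 0 at y ∈ ∅; common: ∅.
  x = 6: f ≡ 0 at y ∈ {2, 6}; g ≡ 0 at y ∈ ∅; common: ∅.
Collecting: common zeros = {(4, 3), (4, 5)}, so the count is 2.
Comparison with the Bézout bound: 2 ≤ 2 = deg(f)·deg(g), as expected for curves with no common component (the bound is attained).


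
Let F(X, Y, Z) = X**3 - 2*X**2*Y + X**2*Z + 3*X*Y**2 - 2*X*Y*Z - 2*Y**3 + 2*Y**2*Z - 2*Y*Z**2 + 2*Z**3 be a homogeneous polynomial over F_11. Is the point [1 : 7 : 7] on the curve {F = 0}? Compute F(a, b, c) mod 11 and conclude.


F(1,7,7) ≡ 10 (mod 11); P is NOT on the curve.

Evaluate F(1, 7, 7) term-by-term (mod 11).
  X**3 ↦ 1·1·1·1 = 1
  -2*X**2*Y ↦ -2·1·7·1 = -14
  X**2*Z ↦ 1·1·1·7 = 7
  3*X*Y**2 ↦ 3·1·49·1 = 147
  -2*X*Y*Z ↦ -2·1·7·7 = -98
  -2*Y**3 ↦ -2·1·343·1 = -686
  2*Y**2*Z ↦ 2·1·49·7 = 686
  -2*Y*Z**2 ↦ -2·1·7·49 = -686
  2*Z**3 ↦ 2·1·1·343 = 686
Sum: F(1, 7, 7) = (1) + (-14) + (7) + (147) + (-98) + (-686) + (686) + (-686) + (686) = 43.
Reducing mod 11: 43 ≡ 10 (mod 11).
Since F(a, b, c) ≡ 10 ≠ 0 (mod 11), P does NOT lie on the curve.


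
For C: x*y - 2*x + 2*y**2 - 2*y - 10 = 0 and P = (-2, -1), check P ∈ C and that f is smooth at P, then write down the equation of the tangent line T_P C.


Tangent line at P: -3*x - 8*y - 14 = 0.

Step 1: f(-2, -1) = 0, so P lies on C.
Step 2: partial derivatives
  f_x(x, y) = y - 2, f_y(x, y) = x + 4*y - 2.
  f_x(P) = -3, f_y(P) = -8 (gradient nonzero, so P is smooth).
Step 3: tangent line at P: -3·(x − -2) + -8·(y − -1) = 0.
Expanding: -3*x - 8*y - 14 = 0.


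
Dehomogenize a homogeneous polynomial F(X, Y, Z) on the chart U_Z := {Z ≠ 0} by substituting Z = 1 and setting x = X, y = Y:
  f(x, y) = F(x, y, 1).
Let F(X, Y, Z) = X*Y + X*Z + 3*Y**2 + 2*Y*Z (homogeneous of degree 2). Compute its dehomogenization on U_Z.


f(x, y) = x*y + x + 3*y**2 + 2*y

On U_Z we set Z = 1. Each monomial c·X^i·Y^j·Z^k in F becomes c·x^i·y^j·1^k = c·x^i·y^j.
Substituting Z = 1: F(X, Y, 1) = x*y + x + 3*y**2 + 2*y.
Note: deg(f) ≤ deg(F) = 2; strict inequality happens when F is divisible by Z (lost terms).


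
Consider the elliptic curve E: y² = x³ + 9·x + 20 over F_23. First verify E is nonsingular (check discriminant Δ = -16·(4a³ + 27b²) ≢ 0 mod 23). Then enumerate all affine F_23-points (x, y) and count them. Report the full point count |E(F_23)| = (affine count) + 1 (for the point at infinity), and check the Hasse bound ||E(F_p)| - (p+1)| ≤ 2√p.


Affine points = {(2, 0), (5, 11), (5, 12), (7, 9), (7, 14), (8, 11), (8, 12), (9, 5), (9, 18), (10, 11), (10, 12), (11, 1), (11, 22), (12, 4), (12, 19), (17, 7), (17, 16), (19, 9), (19, 14), (20, 9), (20, 14)}; affine count = 21; |E(F_23)| = 22.

Discriminant check: Δ ∝ 4a³ + 27b² = 4·9³ + 27·20² = 4·729 + 27·400 ≡ 8 (mod 23). Nonzero ⇒ E is nonsingular.
For each x ∈ F_23, compute rhs = x³ + 9·x + 20 mod 23, then count y ∈ F_23 with y² ≡ rhs.
  x = 0: rhs = 20, matching y values: none (0 points).
  x = 1: rhs = 7, matching y values: none (0 points).
  x = 2: rhs = 0, matching y values: 0 (1 points).
  x = 3: rhs = 5, matching y values: none (0 points).
  x = 4: rhs = 5, matching y values: none (0 points).
  x = 5: rhs = 6, matching y values: 11, 12 (2 points).
  x = 6: rhs = 14, matching y values: none (0 points).
  x = 7: rhs = 12, matching y values: 9, 14 (2 points).
  x = 8: rhs = 6, matching y values: 11, 12 (2 points).
  x = 9: rhs = 2, matching y values: 5, 18 (2 points).
  x = 10: rhs = 6, matching y values: 11, 12 (2 points).
  x = 11: rhs = 1, matching y values: 1, 22 (2 points).
  x = 12: rhs = 16, matching y values: 4, 19 (2 points).
  x = 13: rhs = 11, matching y values: none (0 points).
  x = 14: rhs = 15, matching y values: none (0 points).
  x = 15: rhs = 11, matching y values: none (0 points).
  x = 16: rhs = 5, matching y values: none (0 points).
  x = 17: rhs = 3, matching y values: 7, 16 (2 points).
  x = 18: rhs = 11, matching y values: none (0 points).
  x = 19: rhs = 12, matching y values: 9, 14 (2 points).
  x = 20: rhs = 12, matching y values: 9, 14 (2 points).
  x = 21: rhs = 17, matching y values: none (0 points).
  x = 22: rhs = 10, matching y values: none (0 points).
Total affine count: 21.
Full point count |E(F_23)| = 21 + 1 = 22.
Hasse bound: |22 − (23+1)| = |-2| = 2 ≤ 2√23 ≈ 9.5917 ✓.


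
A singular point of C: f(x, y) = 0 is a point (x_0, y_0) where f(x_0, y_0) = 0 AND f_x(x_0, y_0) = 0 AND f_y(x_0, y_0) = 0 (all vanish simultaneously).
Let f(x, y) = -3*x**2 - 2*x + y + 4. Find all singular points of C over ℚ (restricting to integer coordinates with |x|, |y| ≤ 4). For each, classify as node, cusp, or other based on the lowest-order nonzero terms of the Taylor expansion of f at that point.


No singular points in the scanned grid; C is smooth there.

Compute partial derivatives:
  f_x = -6*x - 2.
  f_y = 1.
f_y = 1 is a nonzero constant, so f_y never vanishes: no point (x, y) can satisfy f = f_x = f_y = 0. In particular no (x, y) ∈ {−4, ..., 4}² is singular; the curve is smooth.


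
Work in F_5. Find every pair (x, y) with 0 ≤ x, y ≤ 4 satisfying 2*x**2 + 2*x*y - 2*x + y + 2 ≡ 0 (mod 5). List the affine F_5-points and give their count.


Affine F_5-points: {(0, 3), (1, 1), (3, 3), (4, 1)}; count = 4.

For each of the 25 pairs (x, y) ∈ F_5², evaluate f(x, y) mod 5. Record the zeros.
  x = 0: [0↦2, 1↦3, 2↦4, 3↦0, 4↦1]  zeros at y ∈ {3}
  x = 1: [0↦2, 1↦0, 2↦3, 3↦1, 4↦4]  zeros at y ∈ {1}
  x = 2: [0↦1, 1↦1, 2↦1, 3↦1, 4↦1]  zeros at y ∈ ∅
  x = 3: [0↦4, 1↦1, 2↦3, 3↦0, 4↦2]  zeros at y ∈ {3}
  x = 4: [0↦1, 1↦0, 2↦4, 3↦3, 4↦2]  zeros at y ∈ {1}
Collecting zeros: affine points = {(0, 3), (1, 1), (3, 3), (4, 1)}.
Total count |C(F_5)_aff| = 4.


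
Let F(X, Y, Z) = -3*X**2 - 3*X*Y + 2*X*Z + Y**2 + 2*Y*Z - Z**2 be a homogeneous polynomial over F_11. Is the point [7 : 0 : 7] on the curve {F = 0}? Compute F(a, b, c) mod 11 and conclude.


F(7,0,7) ≡ 1 (mod 11); P is NOT on the curve.

Evaluate F(7, 0, 7) term-by-term (mod 11).
  -3*X**2 ↦ -3·49·1·1 = -147
  -3*X*Y ↦ -3·7·0·1 = 0
  2*X*Z ↦ 2·7·1·7 = 98
  Y**2 ↦ 1·1·0·1 = 0
  2*Y*Z ↦ 2·1·0·7 = 0
  -Z**2 ↦ -1·1·1·49 = -49
Sum: F(7, 0, 7) = (-147) + (0) + (98) + (0) + (0) + (-49) = -98.
Reducing mod 11: -98 ≡ 1 (mod 11).
Since F(a, b, c) ≡ 1 ≠ 0 (mod 11), P does NOT lie on the curve.


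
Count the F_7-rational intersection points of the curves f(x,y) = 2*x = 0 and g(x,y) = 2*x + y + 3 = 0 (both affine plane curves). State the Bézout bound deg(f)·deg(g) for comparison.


Common zeros: {(0, 4)}; count = 1; Bézout bound = 1.

deg(f) = 1, deg(g) = 1, so Bézout bound = 1.
Scan x ∈ F_7. For each x, list the y ∈ F_7 with f(x, y) ≡ 0 and those with g(x, y) ≡ 0 (mod 7); the common zeros in that column are the intersection.
  x = 0: f ≡ 0 at y ∈ {0, 1, 2, 3, 4, 5, 6}; g ≡ 0 at y ∈ {4}; common: {4}.
  x = 1: f ≡ 0 at y ∈ ∅; g ≡ 0 at y ∈ {2}; common: ∅.
  x = 2: f ≡ 0 at y ∈ ∅; g ≡ 0 at y ∈ {0}; common: ∅.
  x = 3: f ≡ 0 at y ∈ ∅; g ≡ 0 at y ∈ {5}; common: ∅.
  x = 4: f ≡ 0 at y ∈ ∅; g ≡ 0 at y ∈ {3}; common: ∅.
  x = 5: f ≡ 0 at y ∈ ∅; g ≡ 0 at y ∈ {1}; common: ∅.
  x = 6: f ≡ 0 at y ∈ ∅; g ≡ 0 at y ∈ {6}; common: ∅.
Collecting: common zeros = {(0, 4)}, so the count is 1.
Comparison with the Bézout bound: 1 ≤ 1 = deg(f)·deg(g), as expected for curves with no common component (the bound is attained).


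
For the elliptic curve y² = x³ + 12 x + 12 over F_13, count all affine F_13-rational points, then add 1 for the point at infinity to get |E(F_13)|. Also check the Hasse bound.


Affine points = {(0, 5), (0, 8), (1, 5), (1, 8), (3, 6), (3, 7), (6, 1), (6, 12), (7, 6), (7, 7), (8, 3), (8, 10), (9, 2), (9, 11), (10, 1), (10, 12), (12, 5), (12, 8)}; affine count = 18; |E(F_13)| = 19.

Discriminant check: Δ ∝ 4a³ + 27b² = 4·12³ + 27·12² = 4·1728 + 27·144 ≡ 10 (mod 13). Nonzero ⇒ E is nonsingular.
For each x ∈ F_13, compute rhs = x³ + 12·x + 12 mod 13, then count y ∈ F_13 with y² ≡ rhs.
  x = 0: rhs = 12, matching y values: 5, 8 (2 points).
  x = 1: rhs = 12, matching y values: 5, 8 (2 points).
  x = 2: rhs = 5, matching y values: none (0 points).
  x = 3: rhs = 10, matching y values: 6, 7 (2 points).
  x = 4: rhs = 7, matching y values: none (0 points).
  x = 5: rhs = 2, matching y values: none (0 points).
  x = 6: rhs = 1, matching y values: 1, 12 (2 points).
  x = 7: rhs = 10, matching y values: 6, 7 (2 points).
  x = 8: rhs = 9, matching y values: 3, 10 (2 points).
  x = 9: rhs = 4, matching y values: 2, 11 (2 points).
  x = 10: rhs = 1, matching y values: 1, 12 (2 points).
  x = 11: rhs = 6, matching y values: none (0 points).
  x = 12: rhs = 12, matching y values: 5, 8 (2 points).
Total affine count: 18.
Full point count |E(F_13)| = 18 + 1 = 19.
Hasse bound: |19 − (13+1)| = |5| = 5 ≤ 2√13 ≈ 7.2111 ✓.


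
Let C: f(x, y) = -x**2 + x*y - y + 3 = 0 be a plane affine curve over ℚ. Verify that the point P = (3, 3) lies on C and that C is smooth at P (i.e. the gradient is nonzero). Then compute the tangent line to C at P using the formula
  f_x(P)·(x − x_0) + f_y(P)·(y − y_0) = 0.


Tangent line at P: -3*x + 2*y + 3 = 0.

Step 1: f(3, 3) = 0, so P lies on C.
Step 2: partial derivatives
  f_x(x, y) = -2*x + y, f_y(x, y) = x - 1.
  f_x(P) = -3, f_y(P) = 2 (gradient nonzero, so P is smooth).
Step 3: tangent line at P: -3·(x − 3) + 2·(y − 3) = 0.
Expanding: -3*x + 2*y + 3 = 0.


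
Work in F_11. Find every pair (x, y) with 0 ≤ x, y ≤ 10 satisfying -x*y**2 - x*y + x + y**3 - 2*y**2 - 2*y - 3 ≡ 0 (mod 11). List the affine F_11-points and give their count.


Affine F_11-points: {(0, 3), (1, 3), (1, 5), (1, 6), (2, 3), (3, 0), (3, 2), (3, 3), (4, 3), (4, 4), (4, 10), (5, 1), (5, 3), (6, 3), (7, 3), (7, 8), (7, 9), (8, 3), (9, 3), (10, 3)}; count = 20.

For each of the 121 pairs (x, y) ∈ F_11², evaluate f(x, y) mod 11. Record the zeros.
  x = 0: [0↦8, 1↦5, 2↦4, 3↦0, 4↦10, 5↦7, 6↦8, 7↦8, 8↦2, 9↦7, 10↦7]  zeros at y ∈ {3}
  x = 1: [0↦9, 1↦4, 2↦10, 3↦0, 4↦2, 5↦0, 6↦0, 7↦8, 8↦8, 9↦6, 10↦8]  zeros at y ∈ {3, 5, 6}
  x = 2: [0↦10, 1↦3, 2↦5, 3↦0, 4↦5, 5↦4, 6↦3, 7↦8, 8↦3, 9↦5, 10↦9]  zeros at y ∈ {3}
  x = 3: [0↦0, 1↦2, 2↦0, 3↦0, 4↦8, 5↦8, 6↦6, 7↦8, 8↦9, 9↦4, 10↦10]  zeros at y ∈ {0, 2, 3}
  x = 4: [0↦1, 1↦1, 2↦6, 3↦0, 4↦0, 5↦1, 6↦9, 7↦8, 8↦4, 9↦3, 10↦0]  zeros at y ∈ {3, 4, 10}
  x = 5: [0↦2, 1↦0, 2↦1, 3↦0, 4↦3, 5↦5, 6↦1, 7↦8, 8↦10, 9↦2, 10↦1]  zeros at y ∈ {1, 3}
  x = 6: [0↦3, 1↦10, 2↦7, 3↦0, 4↦6, 5↦9, 6↦4, 7↦8, 8↦5, 9↦1, 10↦2]  zeros at y ∈ {3}
  x = 7: [0↦4, 1↦9, 2↦2, 3↦0, 4↦9, 5↦2, 6↦7, 7↦8, 8↦0, 9↦0, 10↦3]  zeros at y ∈ {3, 8, 9}
  x = 8: [0↦5, 1↦8, 2↦8, 3↦0, 4↦1, 5↦6, 6↦10, 7↦8, 8↦6, 9↦10, 10↦4]  zeros at y ∈ {3}
  x = 9: [0↦6, 1↦7, 2↦3, 3↦0, 4↦4, 5↦10, 6↦2, 7↦8, 8↦1, 9↦9, 10↦5]  zeros at y ∈ {3}
  x = 10: [0↦7, 1↦6, 2↦9, 3↦0, 4↦7, 5↦3, 6↦5, 7↦8, 8↦7, 9↦8, 10↦6]  zeros at y ∈ {3}
Collecting zeros: affine points = {(0, 3), (1, 3), (1, 5), (1, 6), (2, 3), (3, 0), (3, 2), (3, 3), (4, 3), (4, 4), (4, 10), (5, 1), (5, 3), (6, 3), (7, 3), (7, 8), (7, 9), (8, 3), (9, 3), (10, 3)}.
Total count |C(F_11)_aff| = 20.


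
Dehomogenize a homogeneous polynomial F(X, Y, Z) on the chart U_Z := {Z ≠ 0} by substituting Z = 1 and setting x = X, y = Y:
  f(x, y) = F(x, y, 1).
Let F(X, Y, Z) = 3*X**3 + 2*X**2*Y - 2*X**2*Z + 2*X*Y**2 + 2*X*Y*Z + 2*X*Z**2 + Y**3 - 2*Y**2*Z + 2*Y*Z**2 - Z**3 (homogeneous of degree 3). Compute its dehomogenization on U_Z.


f(x, y) = 3*x**3 + 2*x**2*y - 2*x**2 + 2*x*y**2 + 2*x*y + 2*x + y**3 - 2*y**2 + 2*y - 1

On U_Z we set Z = 1. Each monomial c·X^i·Y^j·Z^k in F becomes c·x^i·y^j·1^k = c·x^i·y^j.
Substituting Z = 1: F(X, Y, 1) = 3*x**3 + 2*x**2*y - 2*x**2 + 2*x*y**2 + 2*x*y + 2*x + y**3 - 2*y**2 + 2*y - 1.
Note: deg(f) ≤ deg(F) = 3; strict inequality happens when F is divisible by Z (lost terms).


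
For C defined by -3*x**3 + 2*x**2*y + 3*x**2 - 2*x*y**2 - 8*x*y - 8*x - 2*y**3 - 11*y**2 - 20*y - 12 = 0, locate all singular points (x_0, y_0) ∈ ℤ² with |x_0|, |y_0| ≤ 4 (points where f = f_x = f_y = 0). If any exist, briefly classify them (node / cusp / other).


Singular points: {(0, -2)}; classification: node.

Compute partial derivatives:
  f_x = -9*x**2 + 4*x*y + 6*x - 2*y**2 - 8*y - 8.
  f_y = 2*x**2 - 4*x*y - 8*x - 6*y**2 - 22*y - 20.
Scan x_0 ∈ {−4, ..., 4}. For each x_0, f_y(x_0, y) is a polynomial in y; find its integer roots y ∈ {−4, ..., 4}, then test f_x and f at those candidates.
  x = -4: f_y(-4, y) = -6*y**2 - 6*y + 44; no integer root y with |y| ≤ 4.
  x = -3: f_y(-3, y) = -6*y**2 - 10*y + 22; no integer root y with |y| ≤ 4.
  x = -2: f_y(-2, y) = -6*y**2 - 14*y + 4; no integer root y with |y| ≤ 4.
  x = -1: f_y(-1, y) = -6*y**2 - 18*y - 10; no integer root y with |y| ≤ 4.
  x = 0: f_y(0, y) = -6*y**2 - 22*y - 20; vanishes at y ∈ {-2}. (0, -2): f_x = 0, f = 0 — SINGULAR.
  x = 1: f_y(1, y) = -6*y**2 - 26*y - 26; no integer root y with |y| ≤ 4.
  x = 2: f_y(2, y) = -6*y**2 - 30*y - 28; no integer root y with |y| ≤ 4.
  x = 3: f_y(3, y) = -6*y**2 - 34*y - 26; no integer root y with |y| ≤ 4.
  x = 4: f_y(4, y) = -6*y**2 - 38*y - 20; no integer root y with |y| ≤ 4.
Only singular point on the grid: (0, -2).
Classify: substitute x = 0 + u, y = -2 + v and expand: f = -3*u**3 + 2*u**2*v - u**2 - 2*u*v**2 - 2*v**3 + v**2.
No constant or linear terms (consistent with a singular point). Quadratic part: -u**2 + v**2. Cubic part: -3*u**3 + 2*u**2*v - 2*u*v**2 - 2*v**3.
The quadratic part v**2 - u**2 = (v − u)(v + u) splits into two distinct linear factors, so there are two distinct tangent lines y − -2 = ±(x − 0) — this is a node (ordinary double point).
Classification: node.


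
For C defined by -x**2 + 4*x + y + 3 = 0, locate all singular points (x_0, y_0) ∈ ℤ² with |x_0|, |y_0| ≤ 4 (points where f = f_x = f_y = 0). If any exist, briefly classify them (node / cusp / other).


No singular points in the scanned grid; C is smooth there.

Compute partial derivatives:
  f_x = 4 - 2*x.
  f_y = 1.
f_y = 1 is a nonzero constant, so f_y never vanishes: no point (x, y) can satisfy f = f_x = f_y = 0. In particular no (x, y) ∈ {−4, ..., 4}² is singular; the curve is smooth.


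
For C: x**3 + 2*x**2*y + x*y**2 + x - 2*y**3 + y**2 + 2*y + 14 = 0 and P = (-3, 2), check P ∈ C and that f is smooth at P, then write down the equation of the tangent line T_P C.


Tangent line at P: 8*x - 12*y + 48 = 0.

Step 1: f(-3, 2) = 0, so P lies on C.
Step 2: partial derivatives
  f_x(x, y) = 3*x**2 + 4*x*y + y**2 + 1, f_y(x, y) = 2*x**2 + 2*x*y - 6*y**2 + 2*y + 2.
  f_x(P) = 8, f_y(P) = -12 (gradient nonzero, so P is smooth).
Step 3: tangent line at P: 8·(x − -3) + -12·(y − 2) = 0.
Expanding: 8*x - 12*y + 48 = 0.


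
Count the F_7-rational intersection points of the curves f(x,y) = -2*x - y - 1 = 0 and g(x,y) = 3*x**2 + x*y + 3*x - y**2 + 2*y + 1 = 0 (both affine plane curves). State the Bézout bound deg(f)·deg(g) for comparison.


Common zeros: ∅; count = 0; Bézout bound = 2.

deg(f) = 1, deg(g) = 2, so Bézout bound = 2.
Scan x ∈ F_7. For each x, list the y ∈ F_7 with f(x, y) ≡ 0 and those with g(x, y) ≡ 0 (mod 7); the common zeros in that column are the intersection.
  x = 0: f ≡ 0 at y ∈ {6}; g ≡ 0 at y ∈ {4, 5}; common: ∅.
  x = 1: f ≡ 0 at y ∈ {4}; g ≡ 0 at y ∈ {0, 3}; common: ∅.
  x = 2: f ≡ 0 at y ∈ {2}; g ≡ 0 at y ∈ {5, 6}; common: ∅.
  x = 3: f ≡ 0 at y ∈ {0}; g ≡ 0 at y ∈ ∅; common: ∅.
  x = 4: f ≡ 0 at y ∈ {5}; g ≡ 0 at y ∈ {3}; common: ∅.
  x = 5: f ≡ 0 at y ∈ {3}; g ≡ 0 at y ∈ {0}; common: ∅.
  x = 6: f ≡ 0 at y ∈ {1}; g ≡ 0 at y ∈ ∅; common: ∅.
Collecting: common zeros = ∅, so the count is 0.
Comparison with the Bézout bound: 0 ≤ 2 = deg(f)·deg(g), as expected for curves with no common component (the affine F_7-count falls short of the bound because intersections may lie at infinity, over extension fields, or carry multiplicity).


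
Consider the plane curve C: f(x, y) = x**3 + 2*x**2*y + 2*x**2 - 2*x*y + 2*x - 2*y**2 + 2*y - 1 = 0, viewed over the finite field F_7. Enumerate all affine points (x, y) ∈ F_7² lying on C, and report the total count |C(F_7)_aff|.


Affine F_7-points: {(1, 2), (1, 6), (3, 2), (3, 5), (4, 2), (4, 4), (5, 1), (5, 6)}; count = 8.

For each of the 49 pairs (x, y) ∈ F_7², evaluate f(x, y) mod 7. Record the zeros.
  x = 0: [0↦6, 1↦6, 2↦2, 3↦1, 4↦3, 5↦1, 6↦2]  zeros at y ∈ ∅
  x = 1: [0↦4, 1↦4, 2↦0, 3↦6, 4↦1, 5↦6, 6↦0]  zeros at y ∈ {2, 6}
  x = 2: [0↦5, 1↦2, 2↦2, 3↦5, 4↦4, 5↦6, 6↦4]  zeros at y ∈ ∅
  x = 3: [0↦1, 1↦6, 2↦0, 3↦4, 4↦4, 5↦0, 6↦6]  zeros at y ∈ {2, 5}
  x = 4: [0↦5, 1↦1, 2↦0, 3↦2, 4↦0, 5↦1, 6↦5]  zeros at y ∈ {2, 4}
  x = 5: [0↦2, 1↦0, 2↦1, 3↦5, 4↦5, 5↦1, 6↦0]  zeros at y ∈ {1, 6}
  x = 6: [0↦5, 1↦2, 2↦2, 3↦5, 4↦4, 5↦6, 6↦4]  zeros at y ∈ ∅
Collecting zeros: affine points = {(1, 2), (1, 6), (3, 2), (3, 5), (4, 2), (4, 4), (5, 1), (5, 6)}.
Total count |C(F_7)_aff| = 8.


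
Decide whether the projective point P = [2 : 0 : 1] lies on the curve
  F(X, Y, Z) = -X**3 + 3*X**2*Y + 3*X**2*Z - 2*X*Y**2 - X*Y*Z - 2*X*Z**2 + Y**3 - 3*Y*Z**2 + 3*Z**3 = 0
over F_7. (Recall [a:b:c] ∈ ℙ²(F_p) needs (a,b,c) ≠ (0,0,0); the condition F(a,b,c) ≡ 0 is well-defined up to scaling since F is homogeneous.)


F(2,0,1) ≡ 3 (mod 7); P is NOT on the curve.

Evaluate F(2, 0, 1) term-by-term (mod 7).
  -X**3 ↦ -1·8·1·1 = -8
  3*X**2*Y ↦ 3·4·0·1 = 0
  3*X**2*Z ↦ 3·4·1·1 = 12
  -2*X*Y**2 ↦ -2·2·0·1 = 0
  -X*Y*Z ↦ -1·2·0·1 = 0
  -2*X*Z**2 ↦ -2·2·1·1 = -4
  Y**3 ↦ 1·1·0·1 = 0
  -3*Y*Z**2 ↦ -3·1·0·1 = 0
  3*Z**3 ↦ 3·1·1·1 = 3
Sum: F(2, 0, 1) = (-8) + (0) + (12) + (0) + (0) + (-4) + (0) + (0) + (3) = 3.
Reducing mod 7: 3 ≡ 3 (mod 7).
Since F(a, b, c) ≡ 3 ≠ 0 (mod 7), P does NOT lie on the curve.


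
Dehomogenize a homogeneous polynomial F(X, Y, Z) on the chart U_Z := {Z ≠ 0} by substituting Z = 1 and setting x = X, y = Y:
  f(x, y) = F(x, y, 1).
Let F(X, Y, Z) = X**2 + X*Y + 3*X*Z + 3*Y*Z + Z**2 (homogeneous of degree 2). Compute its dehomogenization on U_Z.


f(x, y) = x**2 + x*y + 3*x + 3*y + 1

On U_Z we set Z = 1. Each monomial c·X^i·Y^j·Z^k in F becomes c·x^i·y^j·1^k = c·x^i·y^j.
Substituting Z = 1: F(X, Y, 1) = x**2 + x*y + 3*x + 3*y + 1.
Note: deg(f) ≤ deg(F) = 2; strict inequality happens when F is divisible by Z (lost terms).


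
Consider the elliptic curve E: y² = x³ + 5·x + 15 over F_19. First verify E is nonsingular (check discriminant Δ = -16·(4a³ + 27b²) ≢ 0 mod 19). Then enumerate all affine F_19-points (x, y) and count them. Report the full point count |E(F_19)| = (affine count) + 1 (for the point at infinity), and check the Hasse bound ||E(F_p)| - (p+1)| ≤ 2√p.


Affine points = {(3, 0), (4, 2), (4, 17), (8, 4), (8, 15), (10, 1), (10, 18), (12, 6), (12, 13), (13, 4), (13, 15), (14, 6), (14, 13), (15, 8), (15, 11), (16, 7), (16, 12), (17, 4), (17, 15), (18, 3), (18, 16)}; affine count = 21; |E(F_19)| = 22.

Discriminant check: Δ ∝ 4a³ + 27b² = 4·5³ + 27·15² = 4·125 + 27·225 ≡ 1 (mod 19). Nonzero ⇒ E is nonsingular.
For each x ∈ F_19, compute rhs = x³ + 5·x + 15 mod 19, then count y ∈ F_19 with y² ≡ rhs.
  x = 0: rhs = 15, matching y values: none (0 points).
  x = 1: rhs = 2, matching y values: none (0 points).
  x = 2: rhs = 14, matching y values: none (0 points).
  x = 3: rhs = 0, matching y values: 0 (1 points).
  x = 4: rhs = 4, matching y values: 2, 17 (2 points).
  x = 5: rhs = 13, matching y values: none (0 points).
  x = 6: rhs = 14, matching y values: none (0 points).
  x = 7: rhs = 13, matching y values: none (0 points).
  x = 8: rhs = 16, matching y values: 4, 15 (2 points).
  x = 9: rhs = 10, matching y values: none (0 points).
  x = 10: rhs = 1, matching y values: 1, 18 (2 points).
  x = 11: rhs = 14, matching y values: none (0 points).
  x = 12: rhs = 17, matching y values: 6, 13 (2 points).
  x = 13: rhs = 16, matching y values: 4, 15 (2 points).
  x = 14: rhs = 17, matching y values: 6, 13 (2 points).
  x = 15: rhs = 7, matching y values: 8, 11 (2 points).
  x = 16: rhs = 11, matching y values: 7, 12 (2 points).
  x = 17: rhs = 16, matching y values: 4, 15 (2 points).
  x = 18: rhs = 9, matching y values: 3, 16 (2 points).
Total affine count: 21.
Full point count |E(F_19)| = 21 + 1 = 22.
Hasse bound: |22 − (19+1)| = |2| = 2 ≤ 2√19 ≈ 8.7178 ✓.


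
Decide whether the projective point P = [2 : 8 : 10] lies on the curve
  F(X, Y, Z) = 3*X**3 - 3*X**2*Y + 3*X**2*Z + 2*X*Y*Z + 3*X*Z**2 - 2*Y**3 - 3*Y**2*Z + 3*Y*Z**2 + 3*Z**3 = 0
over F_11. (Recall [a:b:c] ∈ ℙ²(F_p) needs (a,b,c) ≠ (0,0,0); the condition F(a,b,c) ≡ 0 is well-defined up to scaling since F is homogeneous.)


F(2,8,10) ≡ 3 (mod 11); P is NOT on the curve.

Evaluate F(2, 8, 10) term-by-term (mod 11).
  3*X**3 ↦ 3·8·1·1 = 24
  -3*X**2*Y ↦ -3·4·8·1 = -96
  3*X**2*Z ↦ 3·4·1·10 = 120
  2*X*Y*Z ↦ 2·2·8·10 = 320
  3*X*Z**2 ↦ 3·2·1·100 = 600
  -2*Y**3 ↦ -2·1·512·1 = -1024
  -3*Y**2*Z ↦ -3·1·64·10 = -1920
  3*Y*Z**2 ↦ 3·1·8·100 = 2400
  3*Z**3 ↦ 3·1·1·1000 = 3000
Sum: F(2, 8, 10) = (24) + (-96) + (120) + (320) + (600) + (-1024) + (-1920) + (2400) + (3000) = 3424.
Reducing mod 11: 3424 ≡ 3 (mod 11).
Since F(a, b, c) ≡ 3 ≠ 0 (mod 11), P does NOT lie on the curve.
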